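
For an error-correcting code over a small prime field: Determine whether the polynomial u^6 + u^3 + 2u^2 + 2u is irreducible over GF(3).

No

Write P(u) = u^6 + u^3 + 2u^2 + 2u.
Check for roots in GF(3): P(0) = 0 → root; P(1) = 0 → root; P(2) = 0 → root.
P(0) = 0, so (u) divides P(u); P is reducible.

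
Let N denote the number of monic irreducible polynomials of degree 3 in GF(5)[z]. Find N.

40

The number of monic irreducibles of degree 3 over GF(5) is (1/3)·Σ_{d∣3} μ(3/d) 5^d.
Divisors of 3: 1, 3; μ(3/d) for each: -1, 1.
Σ = − 5^1 + 5^3 = 120.
N = 120/3 = 40.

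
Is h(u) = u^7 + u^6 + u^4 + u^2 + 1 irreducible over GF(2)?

Yes

Check for roots in GF(2): h(0) = 1; h(1) = 1.
No roots, so no linear factors.
Monic irreducibles of degree 2 over GF(2): u^2 + u + 1.
None of them divide h (all give nonzero remainder).
Monic irreducibles of degree 3 over GF(2): u^3 + u + 1, u^3 + u^2 + 1.
None of them divide h (all give nonzero remainder).
No irreducible factor of degree ≤ 3 exists, so h is irreducible over GF(2).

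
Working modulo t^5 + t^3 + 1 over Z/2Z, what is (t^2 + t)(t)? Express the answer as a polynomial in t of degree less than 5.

Multiply in Z/2Z[t]: (t^2 + t)·(t) = t^3 + t^2.
Reduced: t^3 + t^2.

t^3 + t^2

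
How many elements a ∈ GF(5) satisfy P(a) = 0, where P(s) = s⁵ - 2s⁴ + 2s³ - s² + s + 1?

Evaluate at each of the 5 elements of GF(5):
P(0) = 1; P(1) = 2; P(2) = 0 → root; P(3) = 0 → root; P(4) = 4.
Roots: {2, 3}.

2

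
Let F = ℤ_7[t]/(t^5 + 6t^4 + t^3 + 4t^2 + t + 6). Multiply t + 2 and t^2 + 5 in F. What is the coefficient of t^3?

1

Multiply in ℤ_7[t]: (t + 2)·(t^2 + 5) = t^3 + 2t^2 + 5t + 3.
Reduced: t^3 + 2t^2 + 5t + 3.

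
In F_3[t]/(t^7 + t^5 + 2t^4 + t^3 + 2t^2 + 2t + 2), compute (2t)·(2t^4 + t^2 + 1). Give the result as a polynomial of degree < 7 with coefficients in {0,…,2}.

t^5 + 2t^3 + 2t

Multiply in F_3[t]: (2t)·(2t^4 + t^2 + 1) = t^5 + 2t^3 + 2t.
Reduced: t^5 + 2t^3 + 2t.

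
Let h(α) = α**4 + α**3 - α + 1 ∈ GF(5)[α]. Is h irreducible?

Yes

Check for roots in GF(5): h(0) = 1; h(1) = 2; h(2) = 3; h(3) = 1; h(4) = 2.
No roots, so no linear factors.
Degree-2 irreducible divisors: test the 10 monic irreducibles of degree 2 over GF(5).
None of them divide h (all give nonzero remainder).
No irreducible factor of degree ≤ 2 exists, so h is irreducible over GF(5).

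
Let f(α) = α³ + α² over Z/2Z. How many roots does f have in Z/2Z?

Evaluate at each of the 2 elements of Z/2Z:
f(0) = 0 → root; f(1) = 0 → root.
Roots: {0, 1}.

2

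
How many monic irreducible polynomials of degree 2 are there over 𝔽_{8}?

The number of monic irreducibles of degree 2 over GF(8) is (1/2)·Σ_{d∣2} μ(2/d) 8^d.
Divisors of 2: 1, 2; μ(2/d) for each: -1, 1.
Σ = − 8^1 + 8^2 = 56.
N = 56/2 = 28.

28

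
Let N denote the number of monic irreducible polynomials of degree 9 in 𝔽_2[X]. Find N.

56

Gauss's count: N_{2}(9) = (1/9) Σ_{d|9} μ(9/d)·2^d.
Divisors of 9: 1, 3, 9; μ(9/d) for each: 0, -1, 1.
Σ = − 2^3 + 2^9 = 504.
N = 504/9 = 56.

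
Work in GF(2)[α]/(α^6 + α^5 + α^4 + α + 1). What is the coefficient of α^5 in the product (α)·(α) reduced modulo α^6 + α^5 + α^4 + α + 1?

Multiply in GF(2)[α]: (α)·(α) = α^2.
Reduced: α^2.

0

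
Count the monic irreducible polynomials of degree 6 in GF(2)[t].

x^(2^6) − x is the product of all monic irreducibles of degree dividing 6; Möbius inversion gives N = (1/6) Σ μ(6/d)·2^d.
Divisors of 6: 1, 2, 3, 6; μ(6/d) for each: 1, -1, -1, 1.
Σ = 2^1 − 2^2 − 2^3 + 2^6 = 54.
N = 54/6 = 9.

9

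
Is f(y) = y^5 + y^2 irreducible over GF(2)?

Check for roots in GF(2): f(0) = 0 → root; f(1) = 0 → root.
f(0) = 0, so (y) divides f(y); f is reducible.

No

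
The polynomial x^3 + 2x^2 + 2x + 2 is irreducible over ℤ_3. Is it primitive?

Write f(x) = x^3 + 2x^2 + 2x + 2.
|GF(3^3)^×| = 3^3 − 1 = 26. Prime factorization: 26 = 2·13.
f is primitive ⇔ x has order 26 in GF(3)[x]/(f), i.e. x^(26/q) ≠ 1 for each prime q | 26.
x^(13) mod f = 1
x^(2) mod f = x^2.
Since x^(13) = 1, the order of x divides 13 < 26; not primitive.

No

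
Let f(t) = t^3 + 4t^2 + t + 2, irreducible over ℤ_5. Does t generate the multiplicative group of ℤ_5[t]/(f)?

|GF(5^3)^×| = 5^3 − 1 = 124. Prime factorization: 124 = 2^2·31.
f is primitive ⇔ t has order 124 in GF(5)[t]/(f), i.e. t^(124/q) ≠ 1 for each prime q | 124.
t^(62) mod f = 4.
t^(4) mod f = 2t + 3.
None equal 1, so t has full order 124; f is primitive.

Yes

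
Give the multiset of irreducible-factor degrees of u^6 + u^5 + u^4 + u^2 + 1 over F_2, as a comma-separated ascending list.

Write h(u) = u^6 + u^5 + u^4 + u^2 + 1.
Roots in F_2: h(0) = 1; h(1) = 1.
Complete factorization: h(u) = (u^6 + u^5 + u^4 + u^2 + 1).
Factor degrees with multiplicity: 6 = 6.

6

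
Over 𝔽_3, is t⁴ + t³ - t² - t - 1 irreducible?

Yes

Write P(t) = t⁴ + t³ - t² - t - 1.
Check for roots in 𝔽_3: P(0) = 2; P(1) = 2; P(2) = 2.
No roots, so no linear factors.
Monic irreducibles of degree 2 over GF(3): t² + 1, t² + t - 1, t² - t - 1.
None of them divide P (all give nonzero remainder).
No irreducible factor of degree ≤ 2 exists, so P is irreducible over GF(3).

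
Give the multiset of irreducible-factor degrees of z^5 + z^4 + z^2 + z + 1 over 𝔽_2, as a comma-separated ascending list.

Write f(z) = z^5 + z^4 + z^2 + z + 1.
Roots in 𝔽_2: f(0) = 1; f(1) = 1.
Complete factorization: f(z) = (z^5 + z^4 + z^2 + z + 1).
Factor degrees with multiplicity: 5 = 5.

5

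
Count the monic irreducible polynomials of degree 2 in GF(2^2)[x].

x^(4^2) − x is the product of all monic irreducibles of degree dividing 2; Möbius inversion gives N = (1/2) Σ μ(2/d)·4^d.
Divisors of 2: 1, 2; μ(2/d) for each: -1, 1.
Σ = − 4^1 + 4^2 = 12.
N = 12/2 = 6.

6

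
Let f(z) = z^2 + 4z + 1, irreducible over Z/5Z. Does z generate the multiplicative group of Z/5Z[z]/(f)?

No

|GF(5^2)^×| = 5^2 − 1 = 24. Prime factorization: 24 = 2^3·3.
f is primitive ⇔ z has order 24 in GF(5)[z]/(f), i.e. z^(24/q) ≠ 1 for each prime q | 24.
z^(12) mod f = 1
z^(8) mod f = z + 4.
Since z^(12) = 1, the order of z divides 12 < 24; not primitive.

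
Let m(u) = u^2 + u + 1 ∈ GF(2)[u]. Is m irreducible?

Check for roots in GF(2): m(0) = 1; m(1) = 1.
No roots. A degree-2 polynomial over a field with no linear factor is irreducible.

Yes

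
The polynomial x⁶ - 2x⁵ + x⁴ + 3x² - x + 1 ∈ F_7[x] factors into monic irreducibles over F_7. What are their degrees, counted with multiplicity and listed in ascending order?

6

Write f(x) = x⁶ - 2x⁵ + x⁴ + 3x² - x + 1.
Complete factorization: f(x) = (x⁶ - 2x⁵ + x⁴ + 3x² - x + 1).
Factor degrees with multiplicity: 6 = 6.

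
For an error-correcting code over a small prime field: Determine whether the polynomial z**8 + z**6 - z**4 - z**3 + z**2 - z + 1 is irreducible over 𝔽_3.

Yes

Write P(z) = z**8 + z**6 - z**4 - z**3 + z**2 - z + 1.
Check for roots in 𝔽_3: P(0) = 1; P(1) = 1; P(2) = 2.
No roots, so no linear factors.
Monic irreducibles of degree 2 over GF(3): z**2 + 1, z**2 + z - 1, z**2 - z - 1.
None of them divide P (all give nonzero remainder).
Degree-3 irreducible divisors: test the 8 monic irreducibles of degree 3 over GF(3).
None of them divide P (all give nonzero remainder).
Degree-4 irreducible divisors: test the 18 monic irreducibles of degree 4 over GF(3).
None of them divide P (all give nonzero remainder).
No irreducible factor of degree ≤ 4 exists, so P is irreducible over GF(3).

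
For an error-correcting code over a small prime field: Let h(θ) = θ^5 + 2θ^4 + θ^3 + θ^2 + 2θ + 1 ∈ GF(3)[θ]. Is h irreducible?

Check for roots in GF(3): h(0) = 1; h(1) = 2; h(2) = 0 → root.
h(2) = 0, so (θ − 2) divides h(θ); h is reducible.

No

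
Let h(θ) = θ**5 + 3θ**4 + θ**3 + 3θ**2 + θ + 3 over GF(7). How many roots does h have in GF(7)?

4

Evaluate at each of the 7 elements of GF(7):
h(0) = 3; h(1) = 5; h(2) = 0 → root; h(3) = 0 → root; h(4) = 0 → root; h(5) = 0 → root; h(6) = 6.
Roots: {2, 3, 4, 5}.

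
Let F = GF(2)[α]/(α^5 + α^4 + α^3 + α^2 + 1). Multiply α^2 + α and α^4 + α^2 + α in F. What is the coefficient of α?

1

Multiply in GF(2)[α]: (α^2 + α)·(α^4 + α^2 + α) = α^6 + α^5 + α^4 + α^2.
Reduce using α^5 ≡ α^4 + α^3 + α^2 + 1 (mod α^5 + α^4 + α^3 + α^2 + 1).
Reduced: α^3 + α^2 + α.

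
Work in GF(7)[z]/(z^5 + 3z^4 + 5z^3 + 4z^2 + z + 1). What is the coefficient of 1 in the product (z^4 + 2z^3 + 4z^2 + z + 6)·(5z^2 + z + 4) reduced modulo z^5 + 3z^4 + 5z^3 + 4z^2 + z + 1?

Multiply in GF(7)[z]: (z^4 + 2z^3 + 4z^2 + z + 6)·(5z^2 + z + 4) = 5z^6 + 4z^5 + 5z^4 + 3z^3 + 5z^2 + 3z + 3.
Reduce using z^5 ≡ 4z^4 + 2z^3 + 3z^2 + 6z + 6 (mod z^5 + 3z^4 + 5z^3 + 4z^2 + z + 1).
Reduced: 6z^4 + 3z^3 + 2z^2 + 2z.

0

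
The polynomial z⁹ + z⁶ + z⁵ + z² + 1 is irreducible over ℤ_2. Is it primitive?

No

Write f(z) = z⁹ + z⁶ + z⁵ + z² + 1.
|GF(2^9)^×| = 2^9 − 1 = 511. Prime factorization: 511 = 7·73.
f is primitive ⇔ z has order 511 in GF(2)[z]/(f), i.e. z^(511/q) ≠ 1 for each prime q | 511.
z^(73) mod f = 1
z^(7) mod f = z⁷.
Since z^(73) = 1, the order of z divides 73 < 511; not primitive.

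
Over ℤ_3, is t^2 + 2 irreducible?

No

Write m(t) = t^2 + 2.
Check for roots in ℤ_3: m(0) = 2; m(1) = 0 → root; m(2) = 0 → root.
m(1) = 0, so (t − 1) divides m(t); m is reducible.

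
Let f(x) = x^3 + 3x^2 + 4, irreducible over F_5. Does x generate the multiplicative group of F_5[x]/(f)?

No

|GF(5^3)^×| = 5^3 − 1 = 124. Prime factorization: 124 = 2^2·31.
f is primitive ⇔ x has order 124 in GF(5)[x]/(f), i.e. x^(124/q) ≠ 1 for each prime q | 124.
x^(62) mod f = 1
x^(4) mod f = 4x^2 + x + 2.
Since x^(62) = 1, the order of x divides 62 < 124; not primitive.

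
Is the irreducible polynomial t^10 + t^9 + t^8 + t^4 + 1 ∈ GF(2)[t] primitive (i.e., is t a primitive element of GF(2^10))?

Write f(t) = t^10 + t^9 + t^8 + t^4 + 1.
|GF(2^10)^×| = 2^10 − 1 = 1023. Prime factorization: 1023 = 3·11·31.
f is primitive ⇔ t has order 1023 in GF(2)[t]/(f), i.e. t^(1023/q) ≠ 1 for each prime q | 1023.
t^(341) mod f = 1
t^(93) mod f = t^4 + t^2 + t.
t^(33) mod f = t^7 + t^6 + t^4 + t.
Since t^(341) = 1, the order of t divides 341 < 1023; not primitive.

No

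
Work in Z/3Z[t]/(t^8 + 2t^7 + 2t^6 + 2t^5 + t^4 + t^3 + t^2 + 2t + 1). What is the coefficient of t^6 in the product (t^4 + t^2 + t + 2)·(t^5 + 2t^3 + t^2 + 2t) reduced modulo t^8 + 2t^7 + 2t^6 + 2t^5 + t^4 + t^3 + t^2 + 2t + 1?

Multiply in Z/3Z[t]: (t^4 + t^2 + t + 2)·(t^5 + 2t^3 + t^2 + 2t) = t^9 + 2t^6 + t^3 + t^2 + t.
Reduce using t^8 ≡ t^7 + t^6 + t^5 + 2t^4 + 2t^3 + 2t^2 + t + 2 (mod t^8 + 2t^7 + 2t^6 + 2t^5 + t^4 + t^3 + t^2 + 2t + 1).
Reduced: 2t^7 + t^6 + t^4 + 2t^3 + t^2 + t + 2.

1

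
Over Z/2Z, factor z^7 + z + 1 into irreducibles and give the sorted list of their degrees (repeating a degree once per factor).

7

Write g(z) = z^7 + z + 1.
Roots in Z/2Z: g(0) = 1; g(1) = 1.
Complete factorization: g(z) = (z^7 + z + 1).
Factor degrees with multiplicity: 7 = 7.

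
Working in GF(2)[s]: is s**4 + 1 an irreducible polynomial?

No

Write P(s) = s**4 + 1.
Check for roots in GF(2): P(0) = 1; P(1) = 0 → root.
P(1) = 0, so (s − 1) divides P(s); P is reducible.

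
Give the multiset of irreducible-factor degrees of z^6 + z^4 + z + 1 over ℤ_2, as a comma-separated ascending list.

Write h(z) = z^6 + z^4 + z + 1.
Roots in ℤ_2: h(0) = 1; h(1) = 0 → root.
Linear factors from roots: (z + 1).
Complete factorization: h(z) = (z + 1)·(z^2 + z + 1)·(z^3 + z + 1).
Factor degrees with multiplicity: 1 + 2 + 3 = 6.

1, 2, 3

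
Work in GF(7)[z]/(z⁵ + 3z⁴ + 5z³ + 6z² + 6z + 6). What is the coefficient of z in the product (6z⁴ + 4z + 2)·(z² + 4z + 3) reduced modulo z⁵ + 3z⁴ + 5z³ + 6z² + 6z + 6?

Multiply in GF(7)[z]: (6z⁴ + 4z + 2)·(z² + 4z + 3) = 6z⁶ + 3z⁵ + 4z⁴ + 4z³ + 4z² + 6z + 6.
Reduce using z⁵ ≡ 4z⁴ + 2z³ + z² + z + 1 (mod z⁵ + 3z⁴ + 5z³ + 6z² + 6z + 6).
Reduced: 5z⁴ + z³ + 2z² + 4z + 5.

4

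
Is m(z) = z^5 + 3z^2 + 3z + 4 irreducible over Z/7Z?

Yes

Check for roots in Z/7Z: m(0) = 4; m(1) = 4; m(2) = 5; m(3) = 3; m(4) = 3; m(5) = 6; m(6) = 3.
No roots, so no linear factors.
Degree-2 irreducible divisors: test the 21 monic irreducibles of degree 2 over GF(7).
None of them divide m (all give nonzero remainder).
No irreducible factor of degree ≤ 2 exists, so m is irreducible over GF(7).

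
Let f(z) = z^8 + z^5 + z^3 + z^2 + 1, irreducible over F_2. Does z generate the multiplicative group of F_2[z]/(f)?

Yes

|GF(2^8)^×| = 2^8 − 1 = 255. Prime factorization: 255 = 3·5·17.
f is primitive ⇔ z has order 255 in GF(2)[z]/(f), i.e. z^(255/q) ≠ 1 for each prime q | 255.
z^(85) mod f = z^7 + z^5 + z^4 + z^3 + z^2 + z.
z^(51) mod f = z^7 + z^6 + z^4 + z^3 + z^2.
z^(15) mod f = z^7 + z^6 + z^5 + z^2.
None equal 1, so z has full order 255; f is primitive.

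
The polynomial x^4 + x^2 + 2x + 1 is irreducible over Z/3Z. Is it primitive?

No

Write f(x) = x^4 + x^2 + 2x + 1.
|GF(3^4)^×| = 3^4 − 1 = 80. Prime factorization: 80 = 2^4·5.
f is primitive ⇔ x has order 80 in GF(3)[x]/(f), i.e. x^(80/q) ≠ 1 for each prime q | 80.
x^(40) mod f = 1
x^(16) mod f = 2x^3 + 2.
Since x^(40) = 1, the order of x divides 40 < 80; not primitive.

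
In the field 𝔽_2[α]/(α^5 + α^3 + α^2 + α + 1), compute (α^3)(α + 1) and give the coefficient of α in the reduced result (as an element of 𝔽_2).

Multiply in 𝔽_2[α]: (α^3)·(α + 1) = α^4 + α^3.
Reduced: α^4 + α^3.

0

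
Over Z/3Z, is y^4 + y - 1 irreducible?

Write f(y) = y^4 + y - 1.
Check for roots in Z/3Z: f(0) = 2; f(1) = 1; f(2) = 2.
No roots, so no linear factors.
Monic irreducibles of degree 2 over GF(3): y^2 + 1, y^2 + y - 1, y^2 - y - 1.
None of them divide f (all give nonzero remainder).
No irreducible factor of degree ≤ 2 exists, so f is irreducible over GF(3).

Yes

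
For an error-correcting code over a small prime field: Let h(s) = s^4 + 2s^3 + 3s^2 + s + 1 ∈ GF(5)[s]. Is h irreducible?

Check for roots in GF(5): h(0) = 1; h(1) = 3; h(2) = 2; h(3) = 1; h(4) = 2.
No roots, so no linear factors.
Degree-2 irreducible divisors: test the 10 monic irreducibles of degree 2 over GF(5).
None of them divide h (all give nonzero remainder).
No irreducible factor of degree ≤ 2 exists, so h is irreducible over GF(5).

Yes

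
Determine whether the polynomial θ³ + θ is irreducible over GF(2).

No

Write g(θ) = θ³ + θ.
Check for roots in GF(2): g(0) = 0 → root; g(1) = 0 → root.
g(0) = 0, so (θ) divides g(θ); g is reducible.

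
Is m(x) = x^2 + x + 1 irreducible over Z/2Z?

Yes

Check for roots in Z/2Z: m(0) = 1; m(1) = 1.
No roots. A degree-2 polynomial over a field with no linear factor is irreducible.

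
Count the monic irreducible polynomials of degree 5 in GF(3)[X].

The number of monic irreducibles of degree 5 over GF(3) is (1/5)·Σ_{d∣5} μ(5/d) 3^d.
Divisors of 5: 1, 5; μ(5/d) for each: -1, 1.
Σ = − 3^1 + 3^5 = 240.
N = 240/5 = 48.

48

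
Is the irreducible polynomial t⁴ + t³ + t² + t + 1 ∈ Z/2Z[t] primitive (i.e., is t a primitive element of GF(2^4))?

Write f(t) = t⁴ + t³ + t² + t + 1.
|GF(2^4)^×| = 2^4 − 1 = 15. Prime factorization: 15 = 3·5.
f is primitive ⇔ t has order 15 in GF(2)[t]/(f), i.e. t^(15/q) ≠ 1 for each prime q | 15.
t^(5) mod f = 1
t^(3) mod f = t³.
Since t^(5) = 1, the order of t divides 5 < 15; not primitive.

No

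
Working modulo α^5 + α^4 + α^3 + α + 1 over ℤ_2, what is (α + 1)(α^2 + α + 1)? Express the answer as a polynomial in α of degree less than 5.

α^3 + 1

Multiply in ℤ_2[α]: (α + 1)·(α^2 + α + 1) = α^3 + 1.
Reduced: α^3 + 1.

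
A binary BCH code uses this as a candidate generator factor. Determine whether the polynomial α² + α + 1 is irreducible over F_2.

Yes

Write m(α) = α² + α + 1.
Check for roots in F_2: m(0) = 1; m(1) = 1.
No roots. A degree-2 polynomial over a field with no linear factor is irreducible.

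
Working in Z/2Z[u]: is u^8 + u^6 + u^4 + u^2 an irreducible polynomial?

No

Write P(u) = u^8 + u^6 + u^4 + u^2.
Check for roots in Z/2Z: P(0) = 0 → root; P(1) = 0 → root.
P(0) = 0, so (u) divides P(u); P is reducible.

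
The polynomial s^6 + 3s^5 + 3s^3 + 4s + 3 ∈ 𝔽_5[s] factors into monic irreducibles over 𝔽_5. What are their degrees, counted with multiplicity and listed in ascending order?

1, 2, 3

Write f(s) = s^6 + 3s^5 + 3s^3 + 4s + 3.
Roots in 𝔽_5: f(0) = 3; f(1) = 4; f(2) = 0 → root; f(3) = 4; f(4) = 4.
Linear factors from roots: (s + 3).
Complete factorization: f(s) = (s + 3)·(s^2 + 2)·(s^3 + 3s + 3).
Factor degrees with multiplicity: 1 + 2 + 3 = 6.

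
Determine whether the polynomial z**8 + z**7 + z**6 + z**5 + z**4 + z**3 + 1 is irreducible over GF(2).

Write f(z) = z**8 + z**7 + z**6 + z**5 + z**4 + z**3 + 1.
Check for roots in GF(2): f(0) = 1; f(1) = 1.
No roots, so no linear factors.
Monic irreducibles of degree 2 over GF(2): z**2 + z + 1.
None of them divide f (all give nonzero remainder).
Monic irreducibles of degree 3 over GF(2): z**3 + z + 1, z**3 + z**2 + 1.
None of them divide f (all give nonzero remainder).
Monic irreducibles of degree 4 over GF(2): z**4 + z + 1, z**4 + z**3 + 1, z**4 + z**3 + z**2 + z + 1.
None of them divide f (all give nonzero remainder).
No irreducible factor of degree ≤ 4 exists, so f is irreducible over GF(2).

Yes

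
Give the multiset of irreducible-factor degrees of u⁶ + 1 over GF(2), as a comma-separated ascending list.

1, 1, 2, 2

Write h(u) = u⁶ + 1.
Roots in GF(2): h(0) = 1; h(1) = 0 → root.
Linear factors from roots: (u + 1).
Complete factorization: h(u) = (u + 1)^2·(u² + u + 1)^2.
Factor degrees with multiplicity: 1 + 1 + 2 + 2 = 6.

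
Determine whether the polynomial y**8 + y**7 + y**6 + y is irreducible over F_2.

Write P(y) = y**8 + y**7 + y**6 + y.
Check for roots in F_2: P(0) = 0 → root; P(1) = 0 → root.
P(0) = 0, so (y) divides P(y); P is reducible.

No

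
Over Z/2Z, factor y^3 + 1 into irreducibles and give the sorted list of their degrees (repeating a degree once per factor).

1, 2

Write f(y) = y^3 + 1.
Roots in Z/2Z: f(0) = 1; f(1) = 0 → root.
Linear factors from roots: (y + 1).
Complete factorization: f(y) = (y + 1)·(y^2 + y + 1).
Factor degrees with multiplicity: 1 + 2 = 3.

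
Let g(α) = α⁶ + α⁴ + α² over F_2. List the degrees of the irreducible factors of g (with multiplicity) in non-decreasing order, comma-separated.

Roots in F_2: g(0) = 0 → root; g(1) = 1.
Linear factors from roots: (α).
Complete factorization: g(α) = (α)^2·(α² + α + 1)^2.
Factor degrees with multiplicity: 1 + 1 + 2 + 2 = 6.

1, 1, 2, 2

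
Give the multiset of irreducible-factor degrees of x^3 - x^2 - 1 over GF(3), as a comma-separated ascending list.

Write h(x) = x^3 - x^2 - 1.
Roots in GF(3): h(0) = 2; h(1) = 2; h(2) = 0 → root.
Linear factors from roots: (x + 1).
Complete factorization: h(x) = (x + 1)·(x^2 + x - 1).
Factor degrees with multiplicity: 1 + 2 = 3.

1, 2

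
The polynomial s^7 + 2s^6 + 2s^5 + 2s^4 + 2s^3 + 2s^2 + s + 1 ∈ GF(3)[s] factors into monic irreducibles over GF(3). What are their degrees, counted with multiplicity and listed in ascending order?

7

Write h(s) = s^7 + 2s^6 + 2s^5 + 2s^4 + 2s^3 + 2s^2 + s + 1.
Roots in GF(3): h(0) = 1; h(1) = 1; h(2) = 1.
Complete factorization: h(s) = (s^7 + 2s^6 + 2s^5 + 2s^4 + 2s^3 + 2s^2 + s + 1).
Factor degrees with multiplicity: 7 = 7.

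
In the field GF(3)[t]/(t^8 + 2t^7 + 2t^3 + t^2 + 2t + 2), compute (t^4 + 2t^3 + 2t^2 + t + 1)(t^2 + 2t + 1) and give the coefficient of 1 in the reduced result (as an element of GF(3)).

Multiply in GF(3)[t]: (t^4 + 2t^3 + 2t^2 + t + 1)·(t^2 + 2t + 1) = t^6 + t^5 + t^4 + t^3 + 2t^2 + 1.
Reduced: t^6 + t^5 + t^4 + t^3 + 2t^2 + 1.

1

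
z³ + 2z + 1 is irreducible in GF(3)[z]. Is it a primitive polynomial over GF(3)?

Yes

Write f(z) = z³ + 2z + 1.
|GF(3^3)^×| = 3^3 − 1 = 26. Prime factorization: 26 = 2·13.
f is primitive ⇔ z has order 26 in GF(3)[z]/(f), i.e. z^(26/q) ≠ 1 for each prime q | 26.
z^(13) mod f = 2.
z^(2) mod f = z².
None equal 1, so z has full order 26; f is primitive.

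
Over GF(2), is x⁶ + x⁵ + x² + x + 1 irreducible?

Write h(x) = x⁶ + x⁵ + x² + x + 1.
Check for roots in GF(2): h(0) = 1; h(1) = 1.
No roots, so no linear factors.
Monic irreducibles of degree 2 over GF(2): x² + x + 1.
None of them divide h (all give nonzero remainder).
Monic irreducibles of degree 3 over GF(2): x³ + x + 1, x³ + x² + 1.
None of them divide h (all give nonzero remainder).
No irreducible factor of degree ≤ 3 exists, so h is irreducible over GF(2).

Yes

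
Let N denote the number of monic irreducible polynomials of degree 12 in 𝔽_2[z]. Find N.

By the necklace-counting formula, N_2(12) = (1/12) Σ_{d|12} μ(12/d)·2^d.
Divisors of 12: 1, 2, 3, 4, 6, 12; μ(12/d) for each: 0, 1, 0, -1, -1, 1.
Σ = 2^2 − 2^4 − 2^6 + 2^12 = 4020.
N = 4020/12 = 335.

335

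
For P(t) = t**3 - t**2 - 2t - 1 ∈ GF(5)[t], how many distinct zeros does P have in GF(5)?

Evaluate at each of the 5 elements of GF(5):
P(0) = 4; P(1) = 2; P(2) = 4; P(3) = 1; P(4) = 4.
No element is a root.

0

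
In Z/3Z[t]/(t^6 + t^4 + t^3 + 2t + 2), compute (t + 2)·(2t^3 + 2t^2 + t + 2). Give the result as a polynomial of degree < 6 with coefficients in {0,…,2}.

Multiply in Z/3Z[t]: (t + 2)·(2t^3 + 2t^2 + t + 2) = 2t^4 + 2t^2 + t + 1.
Reduced: 2t^4 + 2t^2 + t + 1.

2t^4 + 2t^2 + t + 1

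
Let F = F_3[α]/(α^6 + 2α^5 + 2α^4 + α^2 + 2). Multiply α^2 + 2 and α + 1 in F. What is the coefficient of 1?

2

Multiply in F_3[α]: (α^2 + 2)·(α + 1) = α^3 + α^2 + 2α + 2.
Reduced: α^3 + α^2 + 2α + 2.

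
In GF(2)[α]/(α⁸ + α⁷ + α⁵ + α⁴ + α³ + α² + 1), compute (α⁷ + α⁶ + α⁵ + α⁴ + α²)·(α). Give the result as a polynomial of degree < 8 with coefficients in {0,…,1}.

α^6 + α^4 + α^2 + 1

Multiply in GF(2)[α]: (α⁷ + α⁶ + α⁵ + α⁴ + α²)·(α) = α⁸ + α⁷ + α⁶ + α⁵ + α³.
Reduce using α⁸ ≡ α⁷ + α⁵ + α⁴ + α³ + α² + 1 (mod α⁸ + α⁷ + α⁵ + α⁴ + α³ + α² + 1).
Reduced: α⁶ + α⁴ + α² + 1.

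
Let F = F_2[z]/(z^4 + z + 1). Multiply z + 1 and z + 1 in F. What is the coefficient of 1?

Multiply in F_2[z]: (z + 1)·(z + 1) = z^2 + 1.
Reduced: z^2 + 1.

1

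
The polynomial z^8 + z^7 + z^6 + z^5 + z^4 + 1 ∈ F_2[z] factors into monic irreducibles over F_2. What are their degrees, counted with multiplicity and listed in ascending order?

Write f(z) = z^8 + z^7 + z^6 + z^5 + z^4 + 1.
Roots in F_2: f(0) = 1; f(1) = 0 → root.
Linear factors from roots: (z + 1).
Complete factorization: f(z) = (z + 1)^3·(z^2 + z + 1)·(z^3 + z^2 + 1).
Factor degrees with multiplicity: 1 + 1 + 1 + 2 + 3 = 8.

1, 1, 1, 2, 3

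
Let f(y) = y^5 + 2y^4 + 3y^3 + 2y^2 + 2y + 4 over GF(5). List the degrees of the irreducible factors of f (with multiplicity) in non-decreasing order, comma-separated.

5

Roots in GF(5): f(0) = 4; f(1) = 4; f(2) = 4; f(3) = 4; f(4) = 2.
Complete factorization: f(y) = (y^5 + 2y^4 + 3y^3 + 2y^2 + 2y + 4).
Factor degrees with multiplicity: 5 = 5.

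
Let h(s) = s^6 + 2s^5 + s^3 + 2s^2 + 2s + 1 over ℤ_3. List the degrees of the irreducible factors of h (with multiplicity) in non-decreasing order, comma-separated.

Roots in ℤ_3: h(0) = 1; h(1) = 0 → root; h(2) = 2.
Linear factors from roots: (s + 2).
Complete factorization: h(s) = (s + 2)·(s^2 + 2s + 2)·(s^3 + s^2 + 2s + 1).
Factor degrees with multiplicity: 1 + 2 + 3 = 6.

1, 2, 3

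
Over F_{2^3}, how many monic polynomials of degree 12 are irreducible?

Gauss's count: N_{8}(12) = (1/12) Σ_{d|12} μ(12/d)·8^d.
Divisors of 12: 1, 2, 3, 4, 6, 12; μ(12/d) for each: 0, 1, 0, -1, -1, 1.
Σ = 8^2 − 8^4 − 8^6 + 8^12 = 68719210560.
N = 68719210560/12 = 5726600880.

5726600880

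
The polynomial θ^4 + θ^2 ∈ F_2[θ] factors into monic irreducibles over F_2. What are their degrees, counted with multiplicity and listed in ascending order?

1, 1, 1, 1

Write g(θ) = θ^4 + θ^2.
Roots in F_2: g(0) = 0 → root; g(1) = 0 → root.
Linear factors from roots: (θ), (θ + 1).
Complete factorization: g(θ) = (θ)^2·(θ + 1)^2.
Factor degrees with multiplicity: 1 + 1 + 1 + 1 = 4.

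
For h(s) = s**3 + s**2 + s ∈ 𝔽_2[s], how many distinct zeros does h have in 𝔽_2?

1

Evaluate at each of the 2 elements of 𝔽_2:
h(0) = 0 → root; h(1) = 1.
Roots: {0}.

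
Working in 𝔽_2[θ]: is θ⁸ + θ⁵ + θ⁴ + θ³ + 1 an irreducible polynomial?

Yes

Write f(θ) = θ⁸ + θ⁵ + θ⁴ + θ³ + 1.
Check for roots in 𝔽_2: f(0) = 1; f(1) = 1.
No roots, so no linear factors.
Monic irreducibles of degree 2 over GF(2): θ² + θ + 1.
None of them divide f (all give nonzero remainder).
Monic irreducibles of degree 3 over GF(2): θ³ + θ + 1, θ³ + θ² + 1.
None of them divide f (all give nonzero remainder).
Monic irreducibles of degree 4 over GF(2): θ⁴ + θ + 1, θ⁴ + θ³ + 1, θ⁴ + θ³ + θ² + θ + 1.
None of them divide f (all give nonzero remainder).
No irreducible factor of degree ≤ 4 exists, so f is irreducible over GF(2).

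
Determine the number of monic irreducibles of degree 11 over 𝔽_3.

x^(3^11) − x is the product of all monic irreducibles of degree dividing 11; Möbius inversion gives N = (1/11) Σ μ(11/d)·3^d.
Divisors of 11: 1, 11; μ(11/d) for each: -1, 1.
Σ = − 3^1 + 3^11 = 177144.
N = 177144/11 = 16104.

16104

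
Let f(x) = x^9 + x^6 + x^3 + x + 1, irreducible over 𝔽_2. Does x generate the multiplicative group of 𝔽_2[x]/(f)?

|GF(2^9)^×| = 2^9 − 1 = 511. Prime factorization: 511 = 7·73.
f is primitive ⇔ x has order 511 in GF(2)[x]/(f), i.e. x^(511/q) ≠ 1 for each prime q | 511.
x^(73) mod f = 1
x^(7) mod f = x^7.
Since x^(73) = 1, the order of x divides 73 < 511; not primitive.

No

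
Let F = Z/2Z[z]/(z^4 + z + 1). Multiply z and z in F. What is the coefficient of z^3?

Multiply in Z/2Z[z]: (z)·(z) = z^2.
Reduced: z^2.

0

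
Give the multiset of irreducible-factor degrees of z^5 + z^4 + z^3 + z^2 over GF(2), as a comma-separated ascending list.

Write h(z) = z^5 + z^4 + z^3 + z^2.
Roots in GF(2): h(0) = 0 → root; h(1) = 0 → root.
Linear factors from roots: (z), (z + 1).
Complete factorization: h(z) = (z)^2·(z + 1)^3.
Factor degrees with multiplicity: 1 + 1 + 1 + 1 + 1 = 5.

1, 1, 1, 1, 1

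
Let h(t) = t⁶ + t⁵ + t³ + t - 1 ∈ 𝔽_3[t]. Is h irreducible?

No

Check for roots in 𝔽_3: h(0) = 2; h(1) = 0 → root; h(2) = 0 → root.
h(1) = 0, so (t − 1) divides h(t); h is reducible.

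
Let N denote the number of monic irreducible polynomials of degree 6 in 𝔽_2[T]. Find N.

9

The number of monic irreducibles of degree 6 over GF(2) is (1/6)·Σ_{d∣6} μ(6/d) 2^d.
Divisors of 6: 1, 2, 3, 6; μ(6/d) for each: 1, -1, -1, 1.
Σ = 2^1 − 2^2 − 2^3 + 2^6 = 54.
N = 54/6 = 9.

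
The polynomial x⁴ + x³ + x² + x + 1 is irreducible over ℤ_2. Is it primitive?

Write f(x) = x⁴ + x³ + x² + x + 1.
|GF(2^4)^×| = 2^4 − 1 = 15. Prime factorization: 15 = 3·5.
f is primitive ⇔ x has order 15 in GF(2)[x]/(f), i.e. x^(15/q) ≠ 1 for each prime q | 15.
x^(5) mod f = 1
x^(3) mod f = x³.
Since x^(5) = 1, the order of x divides 5 < 15; not primitive.

No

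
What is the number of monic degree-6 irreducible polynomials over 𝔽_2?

9

x^(2^6) − x is the product of all monic irreducibles of degree dividing 6; Möbius inversion gives N = (1/6) Σ μ(6/d)·2^d.
Divisors of 6: 1, 2, 3, 6; μ(6/d) for each: 1, -1, -1, 1.
Σ = 2^1 − 2^2 − 2^3 + 2^6 = 54.
N = 54/6 = 9.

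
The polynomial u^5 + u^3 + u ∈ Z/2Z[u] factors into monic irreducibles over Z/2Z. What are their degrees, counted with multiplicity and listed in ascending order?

Write h(u) = u^5 + u^3 + u.
Roots in Z/2Z: h(0) = 0 → root; h(1) = 1.
Linear factors from roots: (u).
Complete factorization: h(u) = (u)·(u^2 + u + 1)^2.
Factor degrees with multiplicity: 1 + 2 + 2 = 5.

1, 2, 2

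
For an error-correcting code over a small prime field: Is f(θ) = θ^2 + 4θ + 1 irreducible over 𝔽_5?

Yes

Check for roots in 𝔽_5: f(0) = 1; f(1) = 1; f(2) = 3; f(3) = 2; f(4) = 3.
No roots. A degree-2 polynomial over a field with no linear factor is irreducible.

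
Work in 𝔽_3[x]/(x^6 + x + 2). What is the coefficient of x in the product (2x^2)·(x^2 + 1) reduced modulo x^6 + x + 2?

0

Multiply in 𝔽_3[x]: (2x^2)·(x^2 + 1) = 2x^4 + 2x^2.
Reduced: 2x^4 + 2x^2.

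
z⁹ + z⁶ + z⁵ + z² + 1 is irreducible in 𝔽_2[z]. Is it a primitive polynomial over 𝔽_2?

Write f(z) = z⁹ + z⁶ + z⁵ + z² + 1.
|GF(2^9)^×| = 2^9 − 1 = 511. Prime factorization: 511 = 7·73.
f is primitive ⇔ z has order 511 in GF(2)[z]/(f), i.e. z^(511/q) ≠ 1 for each prime q | 511.
z^(73) mod f = 1
z^(7) mod f = z⁷.
Since z^(73) = 1, the order of z divides 73 < 511; not primitive.

No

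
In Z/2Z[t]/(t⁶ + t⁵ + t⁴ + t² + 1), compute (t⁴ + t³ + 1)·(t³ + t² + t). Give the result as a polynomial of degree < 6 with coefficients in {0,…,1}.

1

Multiply in Z/2Z[t]: (t⁴ + t³ + 1)·(t³ + t² + t) = t⁷ + t⁴ + t³ + t² + t.
Reduce using t⁶ ≡ t⁵ + t⁴ + t² + 1 (mod t⁶ + t⁵ + t⁴ + t² + 1).
Reduced: 1.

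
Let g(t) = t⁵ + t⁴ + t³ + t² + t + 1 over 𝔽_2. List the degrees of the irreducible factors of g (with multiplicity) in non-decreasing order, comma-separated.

1, 2, 2

Roots in 𝔽_2: g(0) = 1; g(1) = 0 → root.
Linear factors from roots: (t + 1).
Complete factorization: g(t) = (t + 1)·(t² + t + 1)^2.
Factor degrees with multiplicity: 1 + 2 + 2 = 5.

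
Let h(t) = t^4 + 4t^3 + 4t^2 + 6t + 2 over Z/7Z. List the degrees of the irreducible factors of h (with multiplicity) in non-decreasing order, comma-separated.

Linear factors from roots: (t + 4), (t + 3).
Complete factorization: h(t) = (t + 3)·(t + 4)·(t^2 + 4t + 6).
Factor degrees with multiplicity: 1 + 1 + 2 = 4.

1, 1, 2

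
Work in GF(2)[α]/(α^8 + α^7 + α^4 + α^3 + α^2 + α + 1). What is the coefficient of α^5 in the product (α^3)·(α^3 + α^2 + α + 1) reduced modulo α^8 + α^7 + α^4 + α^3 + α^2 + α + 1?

1

Multiply in GF(2)[α]: (α^3)·(α^3 + α^2 + α + 1) = α^6 + α^5 + α^4 + α^3.
Reduced: α^6 + α^5 + α^4 + α^3.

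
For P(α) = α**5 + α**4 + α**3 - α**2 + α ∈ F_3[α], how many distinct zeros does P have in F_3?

3

Evaluate at each of the 3 elements of F_3:
P(0) = 0 → root; P(1) = 0 → root; P(2) = 0 → root.
Roots: {0, 1, 2}.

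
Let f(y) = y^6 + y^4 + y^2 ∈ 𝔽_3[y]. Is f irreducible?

No

Check for roots in 𝔽_3: f(0) = 0 → root; f(1) = 0 → root; f(2) = 0 → root.
f(0) = 0, so (y) divides f(y); f is reducible.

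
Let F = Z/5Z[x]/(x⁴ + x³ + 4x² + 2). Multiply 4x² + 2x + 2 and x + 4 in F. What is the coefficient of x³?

Multiply in Z/5Z[x]: (4x² + 2x + 2)·(x + 4) = 4x³ + 3x² + 3.
Reduced: 4x³ + 3x² + 3.

4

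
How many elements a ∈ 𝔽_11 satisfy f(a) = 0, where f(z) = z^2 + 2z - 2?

Evaluate at each of the 11 elements of 𝔽_11:
f(0) = 9; f(1) = 1; f(2) = 6; f(3) = 2; f(4) = 0 → root; f(5) = 0 → root; f(6) = 2; f(7) = 6; f(8) = 1; f(9) = 9; f(10) = 8.
Roots: {4, 5}.

2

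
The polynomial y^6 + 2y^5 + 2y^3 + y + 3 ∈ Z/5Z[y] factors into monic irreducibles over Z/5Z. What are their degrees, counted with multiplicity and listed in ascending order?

1, 2, 3

Write h(y) = y^6 + 2y^5 + 2y^3 + y + 3.
Roots in Z/5Z: h(0) = 3; h(1) = 4; h(2) = 4; h(3) = 0 → root; h(4) = 4.
Linear factors from roots: (y + 2).
Complete factorization: h(y) = (y + 2)·(y^2 + 2)·(y^3 + 3y + 2).
Factor degrees with multiplicity: 1 + 2 + 3 = 6.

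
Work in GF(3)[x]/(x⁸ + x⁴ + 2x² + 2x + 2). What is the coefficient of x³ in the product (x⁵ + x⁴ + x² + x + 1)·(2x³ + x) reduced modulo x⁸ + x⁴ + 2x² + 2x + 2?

Multiply in GF(3)[x]: (x⁵ + x⁴ + x² + x + 1)·(2x³ + x) = 2x⁸ + 2x⁷ + x⁶ + 2x⁴ + x² + x.
Reduce using x⁸ ≡ 2x⁴ + x² + x + 1 (mod x⁸ + x⁴ + 2x² + 2x + 2).
Reduced: 2x⁷ + x⁶ + 2.

0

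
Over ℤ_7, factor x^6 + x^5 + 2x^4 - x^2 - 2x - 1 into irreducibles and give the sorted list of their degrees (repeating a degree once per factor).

1, 1, 1, 1, 2

Write h(x) = x^6 + x^5 + 2x^4 - x^2 - 2x - 1.
Linear factors from roots: (x - 1), (x - 2), (x + 3), (x + 2).
Complete factorization: h(x) = (x + 2)·(x + 3)·(x - 2)·(x - 1)·(x^2 - x - 3).
Factor degrees with multiplicity: 1 + 1 + 1 + 1 + 2 = 6.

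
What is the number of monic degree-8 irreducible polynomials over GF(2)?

By the necklace-counting formula, N_2(8) = (1/8) Σ_{d|8} μ(8/d)·2^d.
Divisors of 8: 1, 2, 4, 8; μ(8/d) for each: 0, 0, -1, 1.
Σ = − 2^4 + 2^8 = 240.
N = 240/8 = 30.

30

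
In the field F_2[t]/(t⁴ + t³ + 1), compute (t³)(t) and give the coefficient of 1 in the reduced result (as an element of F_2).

1

Multiply in F_2[t]: (t³)·(t) = t⁴.
Reduce using t⁴ ≡ t³ + 1 (mod t⁴ + t³ + 1).
Reduced: t³ + 1.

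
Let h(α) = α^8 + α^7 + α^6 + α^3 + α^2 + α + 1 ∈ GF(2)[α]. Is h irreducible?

Yes

Check for roots in GF(2): h(0) = 1; h(1) = 1.
No roots, so no linear factors.
Monic irreducibles of degree 2 over GF(2): α^2 + α + 1.
None of them divide h (all give nonzero remainder).
Monic irreducibles of degree 3 over GF(2): α^3 + α + 1, α^3 + α^2 + 1.
None of them divide h (all give nonzero remainder).
Monic irreducibles of degree 4 over GF(2): α^4 + α + 1, α^4 + α^3 + 1, α^4 + α^3 + α^2 + α + 1.
None of them divide h (all give nonzero remainder).
No irreducible factor of degree ≤ 4 exists, so h is irreducible over GF(2).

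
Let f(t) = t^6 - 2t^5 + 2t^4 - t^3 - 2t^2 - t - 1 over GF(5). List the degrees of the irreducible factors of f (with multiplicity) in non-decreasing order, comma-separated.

6

Roots in GF(5): f(0) = 4; f(1) = 1; f(2) = 3; f(3) = 1; f(4) = 4.
Complete factorization: f(t) = (t^6 - 2t^5 + 2t^4 - t^3 - 2t^2 - t - 1).
Factor degrees with multiplicity: 6 = 6.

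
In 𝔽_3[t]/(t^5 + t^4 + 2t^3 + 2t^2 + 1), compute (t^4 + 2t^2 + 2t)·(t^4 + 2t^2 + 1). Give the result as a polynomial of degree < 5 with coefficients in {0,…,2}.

Multiply in 𝔽_3[t]: (t^4 + 2t^2 + 2t)·(t^4 + 2t^2 + 1) = t^8 + t^6 + 2t^5 + 2t^4 + t^3 + 2t^2 + 2t.
Reduce using t^5 ≡ 2t^4 + t^3 + t^2 + 2 (mod t^5 + t^4 + 2t^3 + 2t^2 + 1).
Reduced: 2t^4 + 2t^3 + 2t^2 + 2t + 1.

2t^4 + 2t^3 + 2t^2 + 2t + 1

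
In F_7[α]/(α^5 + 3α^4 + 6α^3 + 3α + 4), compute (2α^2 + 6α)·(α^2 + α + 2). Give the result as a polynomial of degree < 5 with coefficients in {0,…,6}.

Multiply in F_7[α]: (2α^2 + 6α)·(α^2 + α + 2) = 2α^4 + α^3 + 3α^2 + 5α.
Reduced: 2α^4 + α^3 + 3α^2 + 5α.

2α^4 + α^3 + 3α^2 + 5α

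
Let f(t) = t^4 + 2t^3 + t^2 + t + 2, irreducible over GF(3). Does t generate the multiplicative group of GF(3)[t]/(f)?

Yes

|GF(3^4)^×| = 3^4 − 1 = 80. Prime factorization: 80 = 2^4·5.
f is primitive ⇔ t has order 80 in GF(3)[t]/(f), i.e. t^(80/q) ≠ 1 for each prime q | 80.
t^(40) mod f = 2.
t^(16) mod f = t^3 + 1.
None equal 1, so t has full order 80; f is primitive.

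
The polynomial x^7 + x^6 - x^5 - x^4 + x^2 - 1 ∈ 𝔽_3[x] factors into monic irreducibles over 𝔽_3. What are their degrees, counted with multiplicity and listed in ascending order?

1, 1, 1, 1, 3

Write f(x) = x^7 + x^6 - x^5 - x^4 + x^2 - 1.
Roots in 𝔽_3: f(0) = 2; f(1) = 0 → root; f(2) = 0 → root.
Linear factors from roots: (x - 1), (x + 1).
Complete factorization: f(x) = (x + 1)·(x - 1)^3·(x^3 - x + 1).
Factor degrees with multiplicity: 1 + 1 + 1 + 1 + 3 = 7.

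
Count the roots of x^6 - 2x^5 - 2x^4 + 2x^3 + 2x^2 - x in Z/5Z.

Write f(x) = x^6 - 2x^5 - 2x^4 + 2x^3 + 2x^2 - x.
Evaluate at each of the 5 elements of Z/5Z:
f(0) = 0 → root; f(1) = 0 → root; f(2) = 0 → root; f(3) = 0 → root; f(4) = 2.
Roots: {0, 1, 2, 3}.

4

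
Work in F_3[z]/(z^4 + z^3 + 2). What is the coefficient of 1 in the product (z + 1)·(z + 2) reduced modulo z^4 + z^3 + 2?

2

Multiply in F_3[z]: (z + 1)·(z + 2) = z^2 + 2.
Reduced: z^2 + 2.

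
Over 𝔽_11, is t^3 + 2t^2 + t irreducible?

Write h(t) = t^3 + 2t^2 + t.
Check each element of 𝔽_11 for a root: h(0)=0, h(1)=4, h(2)=7, h(3)=4, h(4)=1, h(5)=4, h(6)=8, h(7)=8, h(8)=10, h(9)=9, h(10)=0.
h(0) = 0, so (t) divides h(t); h is reducible.

No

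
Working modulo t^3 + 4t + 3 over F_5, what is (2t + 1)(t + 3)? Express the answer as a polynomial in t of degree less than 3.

Multiply in F_5[t]: (2t + 1)·(t + 3) = 2t^2 + 2t + 3.
Reduced: 2t^2 + 2t + 3.

2t^2 + 2t + 3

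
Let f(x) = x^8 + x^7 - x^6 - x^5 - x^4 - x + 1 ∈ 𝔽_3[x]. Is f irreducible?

Yes

Check for roots in 𝔽_3: f(0) = 1; f(1) = 2; f(2) = 1.
No roots, so no linear factors.
Monic irreducibles of degree 2 over GF(3): x^2 + 1, x^2 + x - 1, x^2 - x - 1.
None of them divide f (all give nonzero remainder).
Degree-3 irreducible divisors: test the 8 monic irreducibles of degree 3 over GF(3).
None of them divide f (all give nonzero remainder).
Degree-4 irreducible divisors: test the 18 monic irreducibles of degree 4 over GF(3).
None of them divide f (all give nonzero remainder).
No irreducible factor of degree ≤ 4 exists, so f is irreducible over GF(3).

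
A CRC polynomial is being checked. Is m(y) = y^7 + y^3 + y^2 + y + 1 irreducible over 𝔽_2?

Yes

Check for roots in 𝔽_2: m(0) = 1; m(1) = 1.
No roots, so no linear factors.
Monic irreducibles of degree 2 over GF(2): y^2 + y + 1.
None of them divide m (all give nonzero remainder).
Monic irreducibles of degree 3 over GF(2): y^3 + y + 1, y^3 + y^2 + 1.
None of them divide m (all give nonzero remainder).
No irreducible factor of degree ≤ 3 exists, so m is irreducible over GF(2).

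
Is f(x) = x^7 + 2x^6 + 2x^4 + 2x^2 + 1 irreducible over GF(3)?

No

Check for roots in GF(3): f(0) = 1; f(1) = 2; f(2) = 0 → root.
f(2) = 0, so (x − 2) divides f(x); f is reducible.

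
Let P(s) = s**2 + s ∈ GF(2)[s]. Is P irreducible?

Check for roots in GF(2): P(0) = 0 → root; P(1) = 0 → root.
P(0) = 0, so (s) divides P(s); P is reducible.

No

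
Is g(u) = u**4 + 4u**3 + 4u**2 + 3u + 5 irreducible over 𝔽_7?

Yes

Check for roots in 𝔽_7: g(0) = 5; g(1) = 3; g(2) = 5; g(3) = 1; g(4) = 5; g(5) = 6; g(6) = 3.
No roots, so no linear factors.
Degree-2 irreducible divisors: test the 21 monic irreducibles of degree 2 over GF(7).
None of them divide g (all give nonzero remainder).
No irreducible factor of degree ≤ 2 exists, so g is irreducible over GF(7).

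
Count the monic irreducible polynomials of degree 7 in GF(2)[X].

18

The number of monic irreducibles of degree 7 over GF(2) is (1/7)·Σ_{d∣7} μ(7/d) 2^d.
Divisors of 7: 1, 7; μ(7/d) for each: -1, 1.
Σ = − 2^1 + 2^7 = 126.
N = 126/7 = 18.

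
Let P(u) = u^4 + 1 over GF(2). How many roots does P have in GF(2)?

1

Evaluate at each of the 2 elements of GF(2):
P(0) = 1; P(1) = 0 → root.
Roots: {1}.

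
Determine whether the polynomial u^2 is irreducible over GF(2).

No

Write m(u) = u^2.
Check for roots in GF(2): m(0) = 0 → root; m(1) = 1.
m(0) = 0, so (u) divides m(u); m is reducible.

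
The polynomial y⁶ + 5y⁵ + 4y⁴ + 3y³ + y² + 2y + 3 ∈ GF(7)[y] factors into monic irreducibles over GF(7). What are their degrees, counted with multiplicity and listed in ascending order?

Write f(y) = y⁶ + 5y⁵ + 4y⁴ + 3y³ + y² + 2y + 3.
Complete factorization: f(y) = (y⁶ + 5y⁵ + 4y⁴ + 3y³ + y² + 2y + 3).
Factor degrees with multiplicity: 6 = 6.

6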